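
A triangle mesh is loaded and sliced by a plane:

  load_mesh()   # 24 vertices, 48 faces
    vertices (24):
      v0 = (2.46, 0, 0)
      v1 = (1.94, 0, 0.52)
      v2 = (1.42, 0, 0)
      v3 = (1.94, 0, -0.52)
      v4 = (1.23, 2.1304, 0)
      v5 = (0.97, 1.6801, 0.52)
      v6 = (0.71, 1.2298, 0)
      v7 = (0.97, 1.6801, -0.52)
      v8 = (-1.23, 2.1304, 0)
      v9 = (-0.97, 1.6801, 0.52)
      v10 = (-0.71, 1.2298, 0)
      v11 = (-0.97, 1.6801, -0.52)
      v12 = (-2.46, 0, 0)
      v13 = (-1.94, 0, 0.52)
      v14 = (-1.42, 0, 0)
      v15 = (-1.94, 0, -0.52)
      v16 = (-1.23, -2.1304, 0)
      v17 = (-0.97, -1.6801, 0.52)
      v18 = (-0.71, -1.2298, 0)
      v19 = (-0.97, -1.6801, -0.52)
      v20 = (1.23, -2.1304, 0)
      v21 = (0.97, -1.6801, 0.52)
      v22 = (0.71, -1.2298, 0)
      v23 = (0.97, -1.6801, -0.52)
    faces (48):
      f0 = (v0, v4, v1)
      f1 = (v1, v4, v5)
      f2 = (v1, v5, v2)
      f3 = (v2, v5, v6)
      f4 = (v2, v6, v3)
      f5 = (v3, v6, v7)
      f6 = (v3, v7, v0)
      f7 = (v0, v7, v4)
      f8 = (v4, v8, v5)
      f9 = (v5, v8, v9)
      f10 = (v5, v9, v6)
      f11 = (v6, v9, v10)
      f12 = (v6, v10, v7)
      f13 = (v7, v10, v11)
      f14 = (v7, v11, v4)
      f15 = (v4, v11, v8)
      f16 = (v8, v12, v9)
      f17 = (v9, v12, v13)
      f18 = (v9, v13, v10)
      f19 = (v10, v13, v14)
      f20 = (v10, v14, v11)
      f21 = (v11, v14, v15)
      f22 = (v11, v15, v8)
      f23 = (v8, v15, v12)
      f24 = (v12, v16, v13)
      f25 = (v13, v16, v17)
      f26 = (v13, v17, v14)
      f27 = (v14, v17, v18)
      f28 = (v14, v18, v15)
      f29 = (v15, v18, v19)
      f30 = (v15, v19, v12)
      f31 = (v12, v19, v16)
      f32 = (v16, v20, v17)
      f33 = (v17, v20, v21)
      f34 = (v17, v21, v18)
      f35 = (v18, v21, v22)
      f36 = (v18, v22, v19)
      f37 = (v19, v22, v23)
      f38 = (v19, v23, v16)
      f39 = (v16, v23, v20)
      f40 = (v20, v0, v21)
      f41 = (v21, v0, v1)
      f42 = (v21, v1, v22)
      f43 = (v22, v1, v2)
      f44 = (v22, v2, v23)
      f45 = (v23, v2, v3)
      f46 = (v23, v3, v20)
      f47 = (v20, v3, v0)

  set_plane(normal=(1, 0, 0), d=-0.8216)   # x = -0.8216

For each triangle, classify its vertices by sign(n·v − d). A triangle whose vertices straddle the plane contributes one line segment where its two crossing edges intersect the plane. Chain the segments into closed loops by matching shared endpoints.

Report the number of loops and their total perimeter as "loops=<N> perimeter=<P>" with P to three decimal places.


loops=2 perimeter=6.108

Straddling triangles (20 of 48):
  (v4,v8,v5) [+-+] → (-0.8216, 2.1304, 0)–(-0.8216, 2.04681, 0.0965309)  len=0.1277
  (v5,v8,v9) [+--] → (-0.8216, 2.04681, 0.0965309)–(-0.8216, 1.6801, 0.52)  len=0.5602
  (v5,v9,v6) [+-+] → (-0.8216, 1.6801, 0.52)–(-0.8216, 1.64032, 0.474067)  len=0.0608
  (v6,v9,v10) [+-+] → (-0.8216, 1.64032, 0.474067)–(-0.8216, 1.42308, 0.2232)  len=0.3319
  (v7,v10,v11) [++-] → (-0.8216, 1.42308, -0.2232)–(-0.8216, 1.6801, -0.52)  len=0.3926
  (v7,v11,v4) [+-+] → (-0.8216, 1.6801, -0.52)–(-0.8216, 1.71047, -0.484924)  len=0.0464
  (v4,v11,v8) [+--] → (-0.8216, 1.71047, -0.484924)–(-0.8216, 2.1304, 0)  len=0.6415
  (v9,v13,v10) [--+] → (-0.8216, 1.11822, 0.0471805)–(-0.8216, 1.42308, 0.2232)  len=0.3520
  (v10,v13,v14) [+--] → (-0.8216, 1.11822, 0.0471805)–(-0.8216, 1.0365, 0)  len=0.0944
  (v10,v14,v11) [+--] → (-0.8216, 1.0365, 0)–(-0.8216, 1.42308, -0.2232)  len=0.4464
  (v14,v17,v18) [--+] → (-0.8216, -1.42308, 0.2232)–(-0.8216, -1.0365, 0)  len=0.4464
  (v14,v18,v15) [-+-] → (-0.8216, -1.0365, 0)–(-0.8216, -1.11822, -0.0471805)  len=0.0944
  (v15,v18,v19) [-+-] → (-0.8216, -1.11822, -0.0471805)–(-0.8216, -1.42308, -0.2232)  len=0.3520
  (v16,v20,v17) [-+-] → (-0.8216, -2.1304, 0)–(-0.8216, -1.71047, 0.484924)  len=0.6415
  (v17,v20,v21) [-++] → (-0.8216, -1.71047, 0.484924)–(-0.8216, -1.6801, 0.52)  len=0.0464
  (v17,v21,v18) [-++] → (-0.8216, -1.6801, 0.52)–(-0.8216, -1.42308, 0.2232)  len=0.3926
  (v18,v22,v19) [++-] → (-0.8216, -1.64032, -0.474067)–(-0.8216, -1.42308, -0.2232)  len=0.3319
  (v19,v22,v23) [-++] → (-0.8216, -1.64032, -0.474067)–(-0.8216, -1.6801, -0.52)  len=0.0608
  (v19,v23,v16) [-+-] → (-0.8216, -1.6801, -0.52)–(-0.8216, -2.04681, -0.0965309)  len=0.5602
  (v16,v23,v20) [-++] → (-0.8216, -2.04681, -0.0965309)–(-0.8216, -2.1304, 0)  len=0.1277

Chained into 2 loop(s):
  loop 1: 10 segments, perimeter = 3.0538
  loop 2: 10 segments, perimeter = 3.0538
Total perimeter = 6.108


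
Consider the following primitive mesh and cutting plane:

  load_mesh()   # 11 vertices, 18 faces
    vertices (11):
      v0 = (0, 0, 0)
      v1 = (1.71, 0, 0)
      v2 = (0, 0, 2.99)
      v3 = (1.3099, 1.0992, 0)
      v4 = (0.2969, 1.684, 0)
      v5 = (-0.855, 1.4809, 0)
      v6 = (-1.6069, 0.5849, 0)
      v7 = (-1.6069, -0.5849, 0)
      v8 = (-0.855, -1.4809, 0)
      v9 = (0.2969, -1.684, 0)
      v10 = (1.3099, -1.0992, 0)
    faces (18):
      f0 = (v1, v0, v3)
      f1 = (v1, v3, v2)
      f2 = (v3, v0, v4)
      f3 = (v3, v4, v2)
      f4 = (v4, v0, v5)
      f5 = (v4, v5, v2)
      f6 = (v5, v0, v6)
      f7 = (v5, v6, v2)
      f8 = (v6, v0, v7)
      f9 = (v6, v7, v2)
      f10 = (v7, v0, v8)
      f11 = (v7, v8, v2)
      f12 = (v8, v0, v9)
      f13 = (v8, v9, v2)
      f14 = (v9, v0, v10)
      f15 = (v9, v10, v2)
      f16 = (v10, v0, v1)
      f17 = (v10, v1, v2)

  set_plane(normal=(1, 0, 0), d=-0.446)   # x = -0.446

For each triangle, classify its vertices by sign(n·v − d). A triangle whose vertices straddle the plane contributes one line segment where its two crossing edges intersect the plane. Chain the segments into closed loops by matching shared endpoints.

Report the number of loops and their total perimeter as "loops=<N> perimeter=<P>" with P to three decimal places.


loops=1 perimeter=8.592

Straddling triangles (10 of 18):
  (v4,v0,v5) [++-] → (-0.446, 0.772493, 0)–(-0.446, 1.55301, 0)  len=0.7805
  (v4,v5,v2) [+-+] → (-0.446, 1.55301, 0)–(-0.446, 0.772493, 1.4303)  len=1.6294
  (v5,v0,v6) [-+-] → (-0.446, 0.772493, 0)–(-0.446, 0.162341, 0)  len=0.6102
  (v5,v6,v2) [--+] → (-0.446, 0.162341, 2.16012)–(-0.446, 0.772493, 1.4303)  len=0.9513
  (v6,v0,v7) [-+-] → (-0.446, 0.162341, 0)–(-0.446, -0.162341, 0)  len=0.3247
  (v6,v7,v2) [--+] → (-0.446, -0.162341, 2.16012)–(-0.446, 0.162341, 2.16012)  len=0.3247
  (v7,v0,v8) [-+-] → (-0.446, -0.162341, 0)–(-0.446, -0.772493, 0)  len=0.6102
  (v7,v8,v2) [--+] → (-0.446, -0.772493, 1.4303)–(-0.446, -0.162341, 2.16012)  len=0.9513
  (v8,v0,v9) [-++] → (-0.446, -0.772493, 0)–(-0.446, -1.55301, 0)  len=0.7805
  (v8,v9,v2) [-++] → (-0.446, -1.55301, 0)–(-0.446, -0.772493, 1.4303)  len=1.6294

Chained into 1 loop(s):
  loop 1: 10 segments, perimeter = 8.5921
Total perimeter = 8.592


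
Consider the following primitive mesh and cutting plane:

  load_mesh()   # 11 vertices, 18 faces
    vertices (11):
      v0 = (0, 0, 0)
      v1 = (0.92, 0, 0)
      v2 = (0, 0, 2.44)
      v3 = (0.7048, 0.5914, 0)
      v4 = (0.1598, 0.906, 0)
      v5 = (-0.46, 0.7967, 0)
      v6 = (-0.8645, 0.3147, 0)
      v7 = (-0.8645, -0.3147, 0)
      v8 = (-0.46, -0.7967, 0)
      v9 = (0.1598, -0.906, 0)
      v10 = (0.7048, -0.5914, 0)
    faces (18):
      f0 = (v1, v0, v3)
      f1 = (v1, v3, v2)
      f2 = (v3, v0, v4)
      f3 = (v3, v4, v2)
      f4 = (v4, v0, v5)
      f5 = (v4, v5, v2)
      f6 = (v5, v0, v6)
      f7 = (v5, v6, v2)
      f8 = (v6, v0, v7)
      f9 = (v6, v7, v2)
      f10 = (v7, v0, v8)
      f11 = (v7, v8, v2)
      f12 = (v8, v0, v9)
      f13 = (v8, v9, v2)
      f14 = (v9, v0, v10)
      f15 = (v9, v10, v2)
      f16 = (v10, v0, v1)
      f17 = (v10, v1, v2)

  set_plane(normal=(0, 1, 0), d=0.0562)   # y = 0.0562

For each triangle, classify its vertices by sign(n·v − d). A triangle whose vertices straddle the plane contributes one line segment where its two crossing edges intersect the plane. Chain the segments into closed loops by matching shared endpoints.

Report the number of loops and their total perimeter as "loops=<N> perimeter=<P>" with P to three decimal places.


Straddling triangles (10 of 18):
  (v1,v0,v3) [--+] → (0.0669763, 0.0562, 0)–(0.89955, 0.0562, 0)  len=0.8326
  (v1,v3,v2) [-+-] → (0.89955, 0.0562, 0)–(0.0669763, 0.0562, 2.20813)  len=2.3599
  (v3,v0,v4) [+-+] → (0.0669763, 0.0562, 0)–(0.00991254, 0.0562, 0)  len=0.0571
  (v3,v4,v2) [++-] → (0.00991254, 0.0562, 2.28864)–(0.0669763, 0.0562, 2.20813)  len=0.0987
  (v4,v0,v5) [+-+] → (0.00991254, 0.0562, 0)–(-0.0324489, 0.0562, 0)  len=0.0424
  (v4,v5,v2) [++-] → (-0.0324489, 0.0562, 2.26788)–(0.00991254, 0.0562, 2.28864)  len=0.0472
  (v5,v0,v6) [+-+] → (-0.0324489, 0.0562, 0)–(-0.154385, 0.0562, 0)  len=0.1219
  (v5,v6,v2) [++-] → (-0.154385, 0.0562, 2.00426)–(-0.0324489, 0.0562, 2.26788)  len=0.2905
  (v6,v0,v7) [+--] → (-0.154385, 0.0562, 0)–(-0.8645, 0.0562, 0)  len=0.7101
  (v6,v7,v2) [+--] → (-0.8645, 0.0562, 0)–(-0.154385, 0.0562, 2.00426)  len=2.1263

Chained into 1 loop(s):
  loop 1: 10 segments, perimeter = 6.6866
Total perimeter = 6.687

loops=1 perimeter=6.687


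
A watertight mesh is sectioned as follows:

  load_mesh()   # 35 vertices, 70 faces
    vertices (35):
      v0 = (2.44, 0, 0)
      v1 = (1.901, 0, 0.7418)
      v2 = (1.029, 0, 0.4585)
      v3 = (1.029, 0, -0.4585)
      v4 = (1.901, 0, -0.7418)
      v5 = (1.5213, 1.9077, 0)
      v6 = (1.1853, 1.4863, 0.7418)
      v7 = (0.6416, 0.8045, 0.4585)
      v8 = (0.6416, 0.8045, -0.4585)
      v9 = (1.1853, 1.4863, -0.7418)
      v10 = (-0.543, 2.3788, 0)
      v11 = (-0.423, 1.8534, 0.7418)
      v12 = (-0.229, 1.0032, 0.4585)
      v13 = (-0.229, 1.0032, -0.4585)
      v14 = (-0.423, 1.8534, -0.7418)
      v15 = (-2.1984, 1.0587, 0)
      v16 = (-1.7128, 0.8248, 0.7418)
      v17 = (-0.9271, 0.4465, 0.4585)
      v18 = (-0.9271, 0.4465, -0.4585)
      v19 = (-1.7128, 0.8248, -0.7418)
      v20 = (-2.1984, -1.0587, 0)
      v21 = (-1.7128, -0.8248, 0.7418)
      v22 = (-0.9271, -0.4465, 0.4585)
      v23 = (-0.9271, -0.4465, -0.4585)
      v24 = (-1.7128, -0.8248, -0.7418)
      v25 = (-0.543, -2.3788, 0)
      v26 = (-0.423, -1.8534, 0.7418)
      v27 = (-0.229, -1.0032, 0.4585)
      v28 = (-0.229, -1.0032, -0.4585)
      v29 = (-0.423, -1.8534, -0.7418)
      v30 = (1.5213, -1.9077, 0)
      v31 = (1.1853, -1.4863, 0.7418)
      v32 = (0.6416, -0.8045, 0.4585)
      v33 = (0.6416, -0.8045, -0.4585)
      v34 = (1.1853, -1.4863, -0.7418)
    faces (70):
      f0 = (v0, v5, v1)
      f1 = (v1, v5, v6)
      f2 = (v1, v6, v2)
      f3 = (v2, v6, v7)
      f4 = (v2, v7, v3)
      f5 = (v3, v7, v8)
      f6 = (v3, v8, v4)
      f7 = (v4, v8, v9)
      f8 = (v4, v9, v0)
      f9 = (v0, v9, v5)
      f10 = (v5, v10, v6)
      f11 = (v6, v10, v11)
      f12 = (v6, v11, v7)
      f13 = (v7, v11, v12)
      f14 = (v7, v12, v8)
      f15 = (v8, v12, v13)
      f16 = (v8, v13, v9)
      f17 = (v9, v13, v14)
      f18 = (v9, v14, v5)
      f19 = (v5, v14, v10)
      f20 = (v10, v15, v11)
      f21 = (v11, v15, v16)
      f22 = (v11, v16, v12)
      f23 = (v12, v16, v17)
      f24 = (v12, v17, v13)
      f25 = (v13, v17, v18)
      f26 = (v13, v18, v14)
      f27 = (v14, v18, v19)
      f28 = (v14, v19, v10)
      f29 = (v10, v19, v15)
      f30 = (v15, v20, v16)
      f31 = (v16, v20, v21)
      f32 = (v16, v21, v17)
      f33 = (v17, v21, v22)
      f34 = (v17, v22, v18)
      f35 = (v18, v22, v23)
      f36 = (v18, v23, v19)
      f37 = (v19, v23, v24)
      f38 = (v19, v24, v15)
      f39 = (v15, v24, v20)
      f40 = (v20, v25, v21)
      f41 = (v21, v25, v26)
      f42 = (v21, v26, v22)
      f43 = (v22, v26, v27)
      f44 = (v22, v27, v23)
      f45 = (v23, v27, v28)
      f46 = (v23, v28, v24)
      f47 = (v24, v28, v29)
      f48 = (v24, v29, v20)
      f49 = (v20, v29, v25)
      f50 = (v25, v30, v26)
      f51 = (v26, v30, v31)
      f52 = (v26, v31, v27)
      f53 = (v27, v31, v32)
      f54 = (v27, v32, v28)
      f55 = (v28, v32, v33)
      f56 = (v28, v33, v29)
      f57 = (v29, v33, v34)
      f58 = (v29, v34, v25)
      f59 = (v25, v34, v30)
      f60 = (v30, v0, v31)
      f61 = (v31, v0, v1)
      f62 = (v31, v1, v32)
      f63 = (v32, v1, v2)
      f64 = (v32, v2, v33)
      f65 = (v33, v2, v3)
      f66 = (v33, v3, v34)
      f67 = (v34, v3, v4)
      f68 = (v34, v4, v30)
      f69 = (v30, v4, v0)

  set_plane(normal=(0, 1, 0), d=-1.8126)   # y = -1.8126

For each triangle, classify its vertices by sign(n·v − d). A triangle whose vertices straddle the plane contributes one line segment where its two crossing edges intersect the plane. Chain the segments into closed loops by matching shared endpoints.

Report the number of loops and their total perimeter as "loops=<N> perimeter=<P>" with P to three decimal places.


Straddling triangles (16 of 70):
  (v20,v25,v21) [+-+] → (-1.25301, -1.8126, 0)–(-0.969217, -1.8126, 0.270275)  len=0.3919
  (v21,v25,v26) [+--] → (-0.969217, -1.8126, 0.270275)–(-0.474161, -1.8126, 0.7418)  len=0.6837
  (v21,v26,v22) [+-+] → (-0.474161, -1.8126, 0.7418)–(-0.437619, -1.8126, 0.733584)  len=0.0375
  (v22,v26,v27) [+-+] → (-0.437619, -1.8126, 0.733584)–(-0.41369, -1.8126, 0.728205)  len=0.0245
  (v24,v28,v29) [++-] → (-0.41369, -1.8126, -0.728205)–(-0.474161, -1.8126, -0.7418)  len=0.0620
  (v24,v29,v20) [+-+] → (-0.474161, -1.8126, -0.7418)–(-0.514149, -1.8126, -0.703716)  len=0.0552
  (v20,v29,v25) [+--] → (-0.514149, -1.8126, -0.703716)–(-1.25301, -1.8126, 0)  len=1.0204
  (v26,v30,v31) [--+] → (1.44547, -1.8126, 0.167407)–(-0.244251, -1.8126, 0.7418)  len=1.7847
  (v26,v31,v27) [-++] → (-0.244251, -1.8126, 0.7418)–(-0.41369, -1.8126, 0.728205)  len=0.1700
  (v28,v33,v29) [++-] → (-0.381589, -1.8126, -0.73078)–(-0.41369, -1.8126, -0.728205)  len=0.0322
  (v29,v33,v34) [-++] → (-0.381589, -1.8126, -0.73078)–(-0.244251, -1.8126, -0.7418)  len=0.1378
  (v29,v34,v25) [-+-] → (-0.244251, -1.8126, -0.7418)–(0.55343, -1.8126, -0.470596)  len=0.8425
  (v25,v34,v30) [-+-] → (0.55343, -1.8126, -0.470596)–(1.44547, -1.8126, -0.167407)  len=0.9422
  (v30,v0,v31) [-++] → (1.5671, -1.8126, 0)–(1.44547, -1.8126, 0.167407)  len=0.2069
  (v34,v4,v30) [++-] → (1.54023, -1.8126, -0.0369792)–(1.44547, -1.8126, -0.167407)  len=0.1612
  (v30,v4,v0) [-++] → (1.54023, -1.8126, -0.0369792)–(1.5671, -1.8126, 0)  len=0.0457

Chained into 1 loop(s):
  loop 1: 16 segments, perimeter = 6.5983
Total perimeter = 6.598

loops=1 perimeter=6.598


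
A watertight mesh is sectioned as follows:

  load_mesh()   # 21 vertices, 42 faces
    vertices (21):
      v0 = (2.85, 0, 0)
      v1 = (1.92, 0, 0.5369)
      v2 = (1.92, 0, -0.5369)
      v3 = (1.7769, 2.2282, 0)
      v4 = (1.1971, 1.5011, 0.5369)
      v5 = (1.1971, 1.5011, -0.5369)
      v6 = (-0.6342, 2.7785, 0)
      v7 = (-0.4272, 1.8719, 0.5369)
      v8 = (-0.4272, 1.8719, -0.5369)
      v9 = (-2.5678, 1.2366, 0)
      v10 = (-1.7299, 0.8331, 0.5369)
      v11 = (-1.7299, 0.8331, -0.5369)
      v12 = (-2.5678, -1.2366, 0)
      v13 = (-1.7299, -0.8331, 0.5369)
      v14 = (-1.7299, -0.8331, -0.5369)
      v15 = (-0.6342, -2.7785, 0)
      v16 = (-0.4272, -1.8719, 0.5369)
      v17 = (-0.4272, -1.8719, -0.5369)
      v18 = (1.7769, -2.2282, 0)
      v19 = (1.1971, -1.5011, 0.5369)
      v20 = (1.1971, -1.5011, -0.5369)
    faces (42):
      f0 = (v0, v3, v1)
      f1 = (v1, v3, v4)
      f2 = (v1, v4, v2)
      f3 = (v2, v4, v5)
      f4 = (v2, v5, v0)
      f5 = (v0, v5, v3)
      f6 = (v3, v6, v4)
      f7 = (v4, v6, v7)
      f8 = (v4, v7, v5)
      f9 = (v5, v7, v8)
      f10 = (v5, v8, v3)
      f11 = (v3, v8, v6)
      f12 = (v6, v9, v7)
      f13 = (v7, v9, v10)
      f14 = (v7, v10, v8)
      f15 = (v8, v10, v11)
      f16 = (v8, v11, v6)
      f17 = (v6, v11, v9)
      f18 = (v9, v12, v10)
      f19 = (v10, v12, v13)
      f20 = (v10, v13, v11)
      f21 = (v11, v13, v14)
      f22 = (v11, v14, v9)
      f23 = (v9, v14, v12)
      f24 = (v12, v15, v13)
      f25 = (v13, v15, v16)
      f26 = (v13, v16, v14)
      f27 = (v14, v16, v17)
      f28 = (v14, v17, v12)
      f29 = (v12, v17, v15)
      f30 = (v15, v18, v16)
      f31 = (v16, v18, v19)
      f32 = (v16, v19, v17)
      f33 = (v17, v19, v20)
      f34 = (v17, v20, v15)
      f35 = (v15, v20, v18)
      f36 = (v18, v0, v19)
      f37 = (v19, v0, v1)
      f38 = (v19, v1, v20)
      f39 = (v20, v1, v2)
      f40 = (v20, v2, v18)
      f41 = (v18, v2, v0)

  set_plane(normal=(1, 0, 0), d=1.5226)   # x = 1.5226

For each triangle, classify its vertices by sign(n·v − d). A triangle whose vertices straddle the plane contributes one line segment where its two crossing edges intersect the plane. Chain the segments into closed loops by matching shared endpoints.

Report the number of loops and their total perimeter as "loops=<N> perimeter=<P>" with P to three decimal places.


Straddling triangles (16 of 42):
  (v1,v3,v4) [++-] → (1.5226, 1.90929, 0.235484)–(1.5226, 0.8252, 0.5369)  len=1.1252
  (v1,v4,v2) [+-+] → (1.5226, 0.8252, 0.5369)–(1.5226, 0.8252, 0.0534003)  len=0.4835
  (v2,v4,v5) [+--] → (1.5226, 0.8252, 0.0534003)–(1.5226, 0.8252, -0.5369)  len=0.5903
  (v2,v5,v0) [+-+] → (1.5226, 0.8252, -0.5369)–(1.5226, 1.20549, -0.43117)  len=0.3947
  (v0,v5,v3) [+-+] → (1.5226, 1.20549, -0.43117)–(1.5226, 1.90929, -0.235484)  len=0.7305
  (v3,v6,v4) [+--] → (1.5226, 2.28624, 0)–(1.5226, 1.90929, 0.235484)  len=0.4445
  (v5,v8,v3) [--+] → (1.5226, 2.18709, -0.0619453)–(1.5226, 1.90929, -0.235484)  len=0.3275
  (v3,v8,v6) [+--] → (1.5226, 2.18709, -0.0619453)–(1.5226, 2.28624, 0)  len=0.1169
  (v15,v18,v16) [-+-] → (1.5226, -2.28624, 0)–(1.5226, -2.18709, 0.0619453)  len=0.1169
  (v16,v18,v19) [-+-] → (1.5226, -2.18709, 0.0619453)–(1.5226, -1.90929, 0.235484)  len=0.3275
  (v15,v20,v18) [--+] → (1.5226, -1.90929, -0.235484)–(1.5226, -2.28624, 0)  len=0.4445
  (v18,v0,v19) [++-] → (1.5226, -1.20549, 0.43117)–(1.5226, -1.90929, 0.235484)  len=0.7305
  (v19,v0,v1) [-++] → (1.5226, -1.20549, 0.43117)–(1.5226, -0.8252, 0.5369)  len=0.3947
  (v19,v1,v20) [-+-] → (1.5226, -0.8252, 0.5369)–(1.5226, -0.8252, -0.0534003)  len=0.5903
  (v20,v1,v2) [-++] → (1.5226, -0.8252, -0.0534003)–(1.5226, -0.8252, -0.5369)  len=0.4835
  (v20,v2,v18) [-++] → (1.5226, -0.8252, -0.5369)–(1.5226, -1.90929, -0.235484)  len=1.1252

Chained into 2 loop(s):
  loop 1: 8 segments, perimeter = 4.2131
  loop 2: 8 segments, perimeter = 4.2131
Total perimeter = 8.426

loops=2 perimeter=8.426


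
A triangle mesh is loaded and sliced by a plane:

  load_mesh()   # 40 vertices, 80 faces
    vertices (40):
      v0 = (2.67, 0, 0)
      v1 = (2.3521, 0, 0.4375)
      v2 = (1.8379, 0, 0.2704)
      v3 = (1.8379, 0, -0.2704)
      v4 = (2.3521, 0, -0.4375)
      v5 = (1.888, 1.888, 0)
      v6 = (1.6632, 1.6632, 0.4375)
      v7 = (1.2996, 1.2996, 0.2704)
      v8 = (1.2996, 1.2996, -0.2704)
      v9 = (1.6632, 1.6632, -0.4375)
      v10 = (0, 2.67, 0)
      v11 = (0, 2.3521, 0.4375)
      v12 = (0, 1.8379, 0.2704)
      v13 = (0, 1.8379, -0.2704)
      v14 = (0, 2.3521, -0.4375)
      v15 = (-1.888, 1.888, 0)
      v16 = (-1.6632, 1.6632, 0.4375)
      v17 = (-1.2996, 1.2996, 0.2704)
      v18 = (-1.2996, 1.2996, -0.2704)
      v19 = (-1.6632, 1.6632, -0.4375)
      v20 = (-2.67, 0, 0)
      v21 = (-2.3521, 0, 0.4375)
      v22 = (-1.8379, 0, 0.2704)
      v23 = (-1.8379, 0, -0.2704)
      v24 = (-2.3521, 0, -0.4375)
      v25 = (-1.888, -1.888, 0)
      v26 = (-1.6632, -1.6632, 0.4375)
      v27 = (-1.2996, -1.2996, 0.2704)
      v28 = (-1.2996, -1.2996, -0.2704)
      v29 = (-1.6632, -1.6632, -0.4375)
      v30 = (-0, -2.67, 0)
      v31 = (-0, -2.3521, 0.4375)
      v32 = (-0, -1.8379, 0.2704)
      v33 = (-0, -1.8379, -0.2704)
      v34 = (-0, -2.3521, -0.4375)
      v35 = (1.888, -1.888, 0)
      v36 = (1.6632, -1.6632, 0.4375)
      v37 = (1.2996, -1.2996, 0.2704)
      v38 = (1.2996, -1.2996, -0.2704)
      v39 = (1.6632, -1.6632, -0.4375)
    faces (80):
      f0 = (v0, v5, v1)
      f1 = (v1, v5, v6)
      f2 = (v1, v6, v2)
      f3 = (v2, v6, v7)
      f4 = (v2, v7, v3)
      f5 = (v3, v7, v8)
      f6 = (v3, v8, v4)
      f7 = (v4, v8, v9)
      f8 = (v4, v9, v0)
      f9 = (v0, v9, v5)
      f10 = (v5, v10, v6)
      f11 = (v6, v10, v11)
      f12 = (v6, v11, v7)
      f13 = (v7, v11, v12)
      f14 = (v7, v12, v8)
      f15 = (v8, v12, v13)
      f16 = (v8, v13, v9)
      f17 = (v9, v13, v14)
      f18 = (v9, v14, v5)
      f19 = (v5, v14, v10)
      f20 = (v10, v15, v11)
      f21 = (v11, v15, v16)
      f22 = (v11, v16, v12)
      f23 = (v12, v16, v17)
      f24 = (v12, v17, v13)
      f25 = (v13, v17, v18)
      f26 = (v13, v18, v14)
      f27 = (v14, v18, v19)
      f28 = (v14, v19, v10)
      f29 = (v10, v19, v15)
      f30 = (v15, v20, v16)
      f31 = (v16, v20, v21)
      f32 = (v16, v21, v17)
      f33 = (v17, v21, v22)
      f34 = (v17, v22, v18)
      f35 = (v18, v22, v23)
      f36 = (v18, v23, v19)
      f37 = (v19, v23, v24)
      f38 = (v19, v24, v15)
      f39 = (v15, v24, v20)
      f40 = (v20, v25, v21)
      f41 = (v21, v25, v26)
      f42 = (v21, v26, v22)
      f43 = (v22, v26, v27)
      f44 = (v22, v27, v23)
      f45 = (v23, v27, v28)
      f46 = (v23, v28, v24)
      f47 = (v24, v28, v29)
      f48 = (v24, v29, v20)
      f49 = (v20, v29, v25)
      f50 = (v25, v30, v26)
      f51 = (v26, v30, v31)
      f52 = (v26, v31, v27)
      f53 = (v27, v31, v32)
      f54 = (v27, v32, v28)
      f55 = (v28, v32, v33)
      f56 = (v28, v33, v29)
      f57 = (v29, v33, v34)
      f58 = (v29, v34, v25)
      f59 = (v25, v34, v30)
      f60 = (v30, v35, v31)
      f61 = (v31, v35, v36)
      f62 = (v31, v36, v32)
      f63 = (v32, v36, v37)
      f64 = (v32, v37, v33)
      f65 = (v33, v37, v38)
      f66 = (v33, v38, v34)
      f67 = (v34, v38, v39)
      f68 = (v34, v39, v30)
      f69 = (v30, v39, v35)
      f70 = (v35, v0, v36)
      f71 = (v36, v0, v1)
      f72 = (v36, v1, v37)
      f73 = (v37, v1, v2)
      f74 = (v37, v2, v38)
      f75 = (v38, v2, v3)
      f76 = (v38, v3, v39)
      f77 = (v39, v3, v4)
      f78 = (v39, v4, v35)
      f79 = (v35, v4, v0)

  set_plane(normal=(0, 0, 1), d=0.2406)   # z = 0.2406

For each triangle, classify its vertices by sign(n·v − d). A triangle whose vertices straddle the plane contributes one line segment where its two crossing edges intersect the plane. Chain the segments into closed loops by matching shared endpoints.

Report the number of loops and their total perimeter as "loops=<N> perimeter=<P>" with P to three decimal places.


loops=2 perimeter=26.531

Straddling triangles (32 of 80):
  (v0,v5,v1) [--+] → (2.14323, 0.849708, 0.2406)–(2.49517, 0, 0.2406)  len=0.9197
  (v1,v5,v6) [+-+] → (2.14323, 0.849708, 0.2406)–(1.76437, 1.76437, 0.2406)  len=0.9900
  (v2,v7,v3) [++-] → (1.32926, 1.22799, 0.2406)–(1.8379, 0, 0.2406)  len=1.3292
  (v3,v7,v8) [-+-] → (1.32926, 1.22799, 0.2406)–(1.2996, 1.2996, 0.2406)  len=0.0775
  (v5,v10,v6) [--+] → (0.914665, 2.11632, 0.2406)–(1.76437, 1.76437, 0.2406)  len=0.9197
  (v6,v10,v11) [+-+] → (0.914665, 2.11632, 0.2406)–(0, 2.49517, 0.2406)  len=0.9900
  (v7,v12,v8) [++-] → (0.0716126, 1.80824, 0.2406)–(1.2996, 1.2996, 0.2406)  len=1.3292
  (v8,v12,v13) [-+-] → (0.0716126, 1.80824, 0.2406)–(0, 1.8379, 0.2406)  len=0.0775
  (v10,v15,v11) [--+] → (-0.849708, 2.14323, 0.2406)–(0, 2.49517, 0.2406)  len=0.9197
  (v11,v15,v16) [+-+] → (-0.849708, 2.14323, 0.2406)–(-1.76437, 1.76437, 0.2406)  len=0.9900
  (v12,v17,v13) [++-] → (-1.22799, 1.32926, 0.2406)–(0, 1.8379, 0.2406)  len=1.3292
  (v13,v17,v18) [-+-] → (-1.22799, 1.32926, 0.2406)–(-1.2996, 1.2996, 0.2406)  len=0.0775
  (v15,v20,v16) [--+] → (-2.11632, 0.914665, 0.2406)–(-1.76437, 1.76437, 0.2406)  len=0.9197
  (v16,v20,v21) [+-+] → (-2.11632, 0.914665, 0.2406)–(-2.49517, 0, 0.2406)  len=0.9900
  (v17,v22,v18) [++-] → (-1.80824, 0.0716126, 0.2406)–(-1.2996, 1.2996, 0.2406)  len=1.3292
  (v18,v22,v23) [-+-] → (-1.80824, 0.0716126, 0.2406)–(-1.8379, 0, 0.2406)  len=0.0775
  (v20,v25,v21) [--+] → (-2.14323, -0.849708, 0.2406)–(-2.49517, 0, 0.2406)  len=0.9197
  (v21,v25,v26) [+-+] → (-2.14323, -0.849708, 0.2406)–(-1.76437, -1.76437, 0.2406)  len=0.9900
  (v22,v27,v23) [++-] → (-1.32926, -1.22799, 0.2406)–(-1.8379, 0, 0.2406)  len=1.3292
  (v23,v27,v28) [-+-] → (-1.32926, -1.22799, 0.2406)–(-1.2996, -1.2996, 0.2406)  len=0.0775
  (v25,v30,v26) [--+] → (-0.914665, -2.11632, 0.2406)–(-1.76437, -1.76437, 0.2406)  len=0.9197
  (v26,v30,v31) [+-+] → (-0.914665, -2.11632, 0.2406)–(0, -2.49517, 0.2406)  len=0.9900
  (v27,v32,v28) [++-] → (-0.0716126, -1.80824, 0.2406)–(-1.2996, -1.2996, 0.2406)  len=1.3292
  (v28,v32,v33) [-+-] → (-0.0716126, -1.80824, 0.2406)–(0, -1.8379, 0.2406)  len=0.0775
  (v30,v35,v31) [--+] → (0.849708, -2.14323, 0.2406)–(0, -2.49517, 0.2406)  len=0.9197
  (v31,v35,v36) [+-+] → (0.849708, -2.14323, 0.2406)–(1.76437, -1.76437, 0.2406)  len=0.9900
  (v32,v37,v33) [++-] → (1.22799, -1.32926, 0.2406)–(0, -1.8379, 0.2406)  len=1.3292
  (v33,v37,v38) [-+-] → (1.22799, -1.32926, 0.2406)–(1.2996, -1.2996, 0.2406)  len=0.0775
  (v35,v0,v36) [--+] → (2.11632, -0.914665, 0.2406)–(1.76437, -1.76437, 0.2406)  len=0.9197
  (v36,v0,v1) [+-+] → (2.11632, -0.914665, 0.2406)–(2.49517, 0, 0.2406)  len=0.9900
  (v37,v2,v38) [++-] → (1.80824, -0.0716126, 0.2406)–(1.2996, -1.2996, 0.2406)  len=1.3292
  (v38,v2,v3) [-+-] → (1.80824, -0.0716126, 0.2406)–(1.8379, 0, 0.2406)  len=0.0775

Chained into 2 loop(s):
  loop 1: 16 segments, perimeter = 15.2779
  loop 2: 16 segments, perimeter = 11.2534
Total perimeter = 26.531


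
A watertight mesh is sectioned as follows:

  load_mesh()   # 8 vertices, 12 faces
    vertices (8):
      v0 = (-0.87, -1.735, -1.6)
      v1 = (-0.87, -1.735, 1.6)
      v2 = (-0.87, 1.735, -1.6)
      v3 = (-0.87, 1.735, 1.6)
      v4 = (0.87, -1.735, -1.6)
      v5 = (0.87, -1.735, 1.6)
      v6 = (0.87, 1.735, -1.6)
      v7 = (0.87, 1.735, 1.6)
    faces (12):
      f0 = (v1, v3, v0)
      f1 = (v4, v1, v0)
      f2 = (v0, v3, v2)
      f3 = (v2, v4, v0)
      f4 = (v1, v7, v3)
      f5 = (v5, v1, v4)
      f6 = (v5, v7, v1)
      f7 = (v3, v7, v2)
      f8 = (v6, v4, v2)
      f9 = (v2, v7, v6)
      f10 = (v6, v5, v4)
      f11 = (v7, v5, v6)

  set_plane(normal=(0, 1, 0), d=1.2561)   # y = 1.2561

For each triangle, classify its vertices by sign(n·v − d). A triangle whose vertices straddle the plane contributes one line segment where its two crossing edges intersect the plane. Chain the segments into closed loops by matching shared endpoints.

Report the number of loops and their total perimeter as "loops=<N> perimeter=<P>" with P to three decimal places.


loops=1 perimeter=9.880

Straddling triangles (8 of 12):
  (v1,v3,v0) [-+-] → (-0.87, 1.2561, 1.6)–(-0.87, 1.2561, 1.15836)  len=0.4416
  (v0,v3,v2) [-++] → (-0.87, 1.2561, 1.15836)–(-0.87, 1.2561, -1.6)  len=2.7584
  (v2,v4,v0) [+--] → (-0.62986, 1.2561, -1.6)–(-0.87, 1.2561, -1.6)  len=0.2401
  (v1,v7,v3) [-++] → (0.62986, 1.2561, 1.6)–(-0.87, 1.2561, 1.6)  len=1.4999
  (v5,v7,v1) [-+-] → (0.87, 1.2561, 1.6)–(0.62986, 1.2561, 1.6)  len=0.2401
  (v6,v4,v2) [+-+] → (0.87, 1.2561, -1.6)–(-0.62986, 1.2561, -1.6)  len=1.4999
  (v6,v5,v4) [+--] → (0.87, 1.2561, -1.15836)–(0.87, 1.2561, -1.6)  len=0.4416
  (v7,v5,v6) [+-+] → (0.87, 1.2561, 1.6)–(0.87, 1.2561, -1.15836)  len=2.7584

Chained into 1 loop(s):
  loop 1: 8 segments, perimeter = 9.8800
Total perimeter = 9.880


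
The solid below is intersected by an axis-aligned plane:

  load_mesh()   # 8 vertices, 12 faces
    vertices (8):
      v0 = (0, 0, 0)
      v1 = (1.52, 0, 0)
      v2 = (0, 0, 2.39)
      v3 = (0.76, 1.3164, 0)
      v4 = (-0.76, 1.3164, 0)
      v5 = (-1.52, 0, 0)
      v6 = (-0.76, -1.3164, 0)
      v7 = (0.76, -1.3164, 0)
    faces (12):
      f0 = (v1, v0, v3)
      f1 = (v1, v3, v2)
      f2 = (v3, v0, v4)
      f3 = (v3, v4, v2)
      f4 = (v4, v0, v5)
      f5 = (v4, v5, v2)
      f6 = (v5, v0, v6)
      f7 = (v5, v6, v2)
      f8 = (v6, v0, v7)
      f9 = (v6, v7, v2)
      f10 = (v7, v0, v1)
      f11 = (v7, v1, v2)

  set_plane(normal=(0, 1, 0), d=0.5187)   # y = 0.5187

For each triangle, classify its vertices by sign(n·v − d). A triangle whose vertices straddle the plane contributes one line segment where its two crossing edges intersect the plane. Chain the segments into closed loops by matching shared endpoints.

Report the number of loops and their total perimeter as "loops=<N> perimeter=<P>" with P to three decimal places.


Straddling triangles (6 of 12):
  (v1,v0,v3) [--+] → (0.299462, 0.5187, 0)–(1.22054, 0.5187, 0)  len=0.9211
  (v1,v3,v2) [-+-] → (1.22054, 0.5187, 0)–(0.299462, 0.5187, 1.44827)  len=1.7164
  (v3,v0,v4) [+-+] → (0.299462, 0.5187, 0)–(-0.299462, 0.5187, 0)  len=0.5989
  (v3,v4,v2) [++-] → (-0.299462, 0.5187, 1.44827)–(0.299462, 0.5187, 1.44827)  len=0.5989
  (v4,v0,v5) [+--] → (-0.299462, 0.5187, 0)–(-1.22054, 0.5187, 0)  len=0.9211
  (v4,v5,v2) [+--] → (-1.22054, 0.5187, 0)–(-0.299462, 0.5187, 1.44827)  len=1.7164

Chained into 1 loop(s):
  loop 1: 6 segments, perimeter = 6.4727
Total perimeter = 6.473

loops=1 perimeter=6.473


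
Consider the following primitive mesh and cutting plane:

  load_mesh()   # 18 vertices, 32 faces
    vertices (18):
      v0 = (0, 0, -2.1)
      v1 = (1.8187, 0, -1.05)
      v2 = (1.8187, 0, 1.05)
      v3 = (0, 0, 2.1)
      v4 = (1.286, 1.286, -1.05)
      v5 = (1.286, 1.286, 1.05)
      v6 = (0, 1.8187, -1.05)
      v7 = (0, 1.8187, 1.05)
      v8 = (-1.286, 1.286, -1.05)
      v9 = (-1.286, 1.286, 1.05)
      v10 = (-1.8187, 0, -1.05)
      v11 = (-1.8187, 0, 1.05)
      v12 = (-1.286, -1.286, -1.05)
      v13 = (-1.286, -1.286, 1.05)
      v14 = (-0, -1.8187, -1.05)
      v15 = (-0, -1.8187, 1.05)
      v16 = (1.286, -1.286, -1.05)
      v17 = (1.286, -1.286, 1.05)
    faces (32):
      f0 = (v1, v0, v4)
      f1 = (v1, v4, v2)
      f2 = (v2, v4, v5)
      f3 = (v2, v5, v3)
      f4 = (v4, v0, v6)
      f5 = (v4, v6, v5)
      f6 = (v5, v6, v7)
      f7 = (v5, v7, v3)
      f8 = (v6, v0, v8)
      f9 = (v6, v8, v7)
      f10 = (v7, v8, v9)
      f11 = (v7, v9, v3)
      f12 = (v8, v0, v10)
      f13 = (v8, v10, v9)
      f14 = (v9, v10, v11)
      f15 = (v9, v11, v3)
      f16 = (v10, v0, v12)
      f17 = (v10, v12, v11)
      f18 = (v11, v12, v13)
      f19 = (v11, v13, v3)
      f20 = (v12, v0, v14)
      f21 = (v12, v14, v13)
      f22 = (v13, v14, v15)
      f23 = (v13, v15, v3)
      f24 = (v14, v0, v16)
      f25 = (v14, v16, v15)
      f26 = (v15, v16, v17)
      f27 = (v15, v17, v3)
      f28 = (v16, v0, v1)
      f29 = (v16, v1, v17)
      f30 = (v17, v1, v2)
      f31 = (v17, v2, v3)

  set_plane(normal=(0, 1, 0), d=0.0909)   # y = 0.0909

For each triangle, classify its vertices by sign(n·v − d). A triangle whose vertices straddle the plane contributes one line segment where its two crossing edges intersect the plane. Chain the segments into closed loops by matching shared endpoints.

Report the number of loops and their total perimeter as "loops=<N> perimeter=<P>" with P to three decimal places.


Straddling triangles (12 of 32):
  (v1,v0,v4) [--+] → (0.0909, 0.0909, -2.02578)–(1.78105, 0.0909, -1.05)  len=1.9516
  (v1,v4,v2) [-+-] → (1.78105, 0.0909, -1.05)–(1.78105, 0.0909, 0.901563)  len=1.9516
  (v2,v4,v5) [-++] → (1.78105, 0.0909, 0.901563)–(1.78105, 0.0909, 1.05)  len=0.1484
  (v2,v5,v3) [-+-] → (1.78105, 0.0909, 1.05)–(0.0909, 0.0909, 2.02578)  len=1.9516
  (v4,v0,v6) [+-+] → (0.0909, 0.0909, -2.02578)–(0, 0.0909, -2.04752)  len=0.0935
  (v5,v7,v3) [++-] → (0, 0.0909, 2.04752)–(0.0909, 0.0909, 2.02578)  len=0.0935
  (v6,v0,v8) [+-+] → (0, 0.0909, -2.04752)–(-0.0909, 0.0909, -2.02578)  len=0.0935
  (v7,v9,v3) [++-] → (-0.0909, 0.0909, 2.02578)–(0, 0.0909, 2.04752)  len=0.0935
  (v8,v0,v10) [+--] → (-0.0909, 0.0909, -2.02578)–(-1.78105, 0.0909, -1.05)  len=1.9516
  (v8,v10,v9) [+-+] → (-1.78105, 0.0909, -1.05)–(-1.78105, 0.0909, -0.901563)  len=0.1484
  (v9,v10,v11) [+--] → (-1.78105, 0.0909, -0.901563)–(-1.78105, 0.0909, 1.05)  len=1.9516
  (v9,v11,v3) [+--] → (-1.78105, 0.0909, 1.05)–(-0.0909, 0.0909, 2.02578)  len=1.9516

Chained into 1 loop(s):
  loop 1: 12 segments, perimeter = 12.3803
Total perimeter = 12.380

loops=1 perimeter=12.380


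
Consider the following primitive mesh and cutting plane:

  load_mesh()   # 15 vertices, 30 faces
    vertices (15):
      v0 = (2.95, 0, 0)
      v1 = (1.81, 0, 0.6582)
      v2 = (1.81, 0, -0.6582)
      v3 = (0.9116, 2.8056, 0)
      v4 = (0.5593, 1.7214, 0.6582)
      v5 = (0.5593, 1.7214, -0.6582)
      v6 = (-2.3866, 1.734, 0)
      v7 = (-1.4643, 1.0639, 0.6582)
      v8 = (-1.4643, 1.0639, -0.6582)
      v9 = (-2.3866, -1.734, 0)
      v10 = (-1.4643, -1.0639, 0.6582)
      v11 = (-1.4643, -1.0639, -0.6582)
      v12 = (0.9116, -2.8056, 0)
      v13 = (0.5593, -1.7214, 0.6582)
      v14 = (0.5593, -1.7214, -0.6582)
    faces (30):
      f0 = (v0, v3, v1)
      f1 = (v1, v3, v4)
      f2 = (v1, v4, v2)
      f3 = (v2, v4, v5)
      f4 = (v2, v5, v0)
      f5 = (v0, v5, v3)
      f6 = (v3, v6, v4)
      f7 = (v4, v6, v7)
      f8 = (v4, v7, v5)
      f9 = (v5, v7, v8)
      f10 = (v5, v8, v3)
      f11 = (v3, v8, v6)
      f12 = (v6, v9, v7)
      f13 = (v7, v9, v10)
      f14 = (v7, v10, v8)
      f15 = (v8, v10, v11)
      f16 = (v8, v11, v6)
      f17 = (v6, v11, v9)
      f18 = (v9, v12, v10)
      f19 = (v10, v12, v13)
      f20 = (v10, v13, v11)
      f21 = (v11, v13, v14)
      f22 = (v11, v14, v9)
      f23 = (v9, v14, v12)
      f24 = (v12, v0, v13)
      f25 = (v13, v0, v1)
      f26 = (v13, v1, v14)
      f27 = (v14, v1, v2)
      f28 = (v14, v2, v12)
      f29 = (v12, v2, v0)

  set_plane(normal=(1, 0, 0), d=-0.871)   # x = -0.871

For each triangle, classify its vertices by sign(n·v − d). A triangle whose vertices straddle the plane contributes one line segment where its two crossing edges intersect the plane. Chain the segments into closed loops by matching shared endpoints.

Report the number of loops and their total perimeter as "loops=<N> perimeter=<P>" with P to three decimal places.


loops=2 perimeter=7.321

Straddling triangles (12 of 30):
  (v3,v6,v4) [+-+] → (-0.871, 2.22643, 0)–(-0.871, 1.72752, 0.338629)  len=0.6030
  (v4,v6,v7) [+--] → (-0.871, 1.72752, 0.338629)–(-0.871, 1.25667, 0.6582)  len=0.5691
  (v4,v7,v5) [+-+] → (-0.871, 1.25667, 0.6582)–(-0.871, 1.25667, 0.272244)  len=0.3860
  (v5,v7,v8) [+--] → (-0.871, 1.25667, 0.272244)–(-0.871, 1.25667, -0.6582)  len=0.9304
  (v5,v8,v3) [+-+] → (-0.871, 1.25667, -0.6582)–(-0.871, 1.49883, -0.493837)  len=0.2927
  (v3,v8,v6) [+--] → (-0.871, 1.49883, -0.493837)–(-0.871, 2.22643, 0)  len=0.8794
  (v9,v12,v10) [-+-] → (-0.871, -2.22643, 0)–(-0.871, -1.49883, 0.493837)  len=0.8794
  (v10,v12,v13) [-++] → (-0.871, -1.49883, 0.493837)–(-0.871, -1.25667, 0.6582)  len=0.2927
  (v10,v13,v11) [-+-] → (-0.871, -1.25667, 0.6582)–(-0.871, -1.25667, -0.272244)  len=0.9304
  (v11,v13,v14) [-++] → (-0.871, -1.25667, -0.272244)–(-0.871, -1.25667, -0.6582)  len=0.3860
  (v11,v14,v9) [-+-] → (-0.871, -1.25667, -0.6582)–(-0.871, -1.72752, -0.338629)  len=0.5691
  (v9,v14,v12) [-++] → (-0.871, -1.72752, -0.338629)–(-0.871, -2.22643, 0)  len=0.6030

Chained into 2 loop(s):
  loop 1: 6 segments, perimeter = 3.6605
  loop 2: 6 segments, perimeter = 3.6605
Total perimeter = 7.321


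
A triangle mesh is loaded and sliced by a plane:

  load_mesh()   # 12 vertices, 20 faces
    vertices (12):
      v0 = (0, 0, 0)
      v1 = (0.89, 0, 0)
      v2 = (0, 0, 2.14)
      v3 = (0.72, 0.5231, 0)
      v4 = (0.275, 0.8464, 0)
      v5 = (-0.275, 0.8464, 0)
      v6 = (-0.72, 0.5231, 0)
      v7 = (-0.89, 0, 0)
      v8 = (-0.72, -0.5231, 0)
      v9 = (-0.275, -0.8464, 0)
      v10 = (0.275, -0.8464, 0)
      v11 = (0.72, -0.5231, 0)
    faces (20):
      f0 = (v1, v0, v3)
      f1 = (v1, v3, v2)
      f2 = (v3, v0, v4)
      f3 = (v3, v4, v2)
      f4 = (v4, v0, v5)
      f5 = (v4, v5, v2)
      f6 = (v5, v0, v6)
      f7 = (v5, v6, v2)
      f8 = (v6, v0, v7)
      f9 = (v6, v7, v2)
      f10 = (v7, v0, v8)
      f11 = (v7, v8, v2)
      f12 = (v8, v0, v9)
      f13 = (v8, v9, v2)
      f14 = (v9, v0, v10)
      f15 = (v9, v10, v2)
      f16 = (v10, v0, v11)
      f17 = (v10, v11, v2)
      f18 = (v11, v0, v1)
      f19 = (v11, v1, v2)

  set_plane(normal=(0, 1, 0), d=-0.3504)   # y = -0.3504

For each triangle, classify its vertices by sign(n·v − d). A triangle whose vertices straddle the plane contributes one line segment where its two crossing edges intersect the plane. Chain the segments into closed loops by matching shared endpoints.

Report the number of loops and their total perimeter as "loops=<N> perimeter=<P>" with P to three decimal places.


loops=1 perimeter=4.630

Straddling triangles (10 of 20):
  (v7,v0,v8) [++-] → (-0.482294, -0.3504, 0)–(-0.776125, -0.3504, 0)  len=0.2938
  (v7,v8,v2) [+-+] → (-0.776125, -0.3504, 0)–(-0.482294, -0.3504, 0.706515)  len=0.7652
  (v8,v0,v9) [-+-] → (-0.482294, -0.3504, 0)–(-0.113847, -0.3504, 0)  len=0.3684
  (v8,v9,v2) [--+] → (-0.113847, -0.3504, 1.25406)–(-0.482294, -0.3504, 0.706515)  len=0.6600
  (v9,v0,v10) [-+-] → (-0.113847, -0.3504, 0)–(0.113847, -0.3504, 0)  len=0.2277
  (v9,v10,v2) [--+] → (0.113847, -0.3504, 1.25406)–(-0.113847, -0.3504, 1.25406)  len=0.2277
  (v10,v0,v11) [-+-] → (0.113847, -0.3504, 0)–(0.482294, -0.3504, 0)  len=0.3684
  (v10,v11,v2) [--+] → (0.482294, -0.3504, 0.706515)–(0.113847, -0.3504, 1.25406)  len=0.6600
  (v11,v0,v1) [-++] → (0.482294, -0.3504, 0)–(0.776125, -0.3504, 0)  len=0.2938
  (v11,v1,v2) [-++] → (0.776125, -0.3504, 0)–(0.482294, -0.3504, 0.706515)  len=0.7652

Chained into 1 loop(s):
  loop 1: 10 segments, perimeter = 4.6302
Total perimeter = 4.630


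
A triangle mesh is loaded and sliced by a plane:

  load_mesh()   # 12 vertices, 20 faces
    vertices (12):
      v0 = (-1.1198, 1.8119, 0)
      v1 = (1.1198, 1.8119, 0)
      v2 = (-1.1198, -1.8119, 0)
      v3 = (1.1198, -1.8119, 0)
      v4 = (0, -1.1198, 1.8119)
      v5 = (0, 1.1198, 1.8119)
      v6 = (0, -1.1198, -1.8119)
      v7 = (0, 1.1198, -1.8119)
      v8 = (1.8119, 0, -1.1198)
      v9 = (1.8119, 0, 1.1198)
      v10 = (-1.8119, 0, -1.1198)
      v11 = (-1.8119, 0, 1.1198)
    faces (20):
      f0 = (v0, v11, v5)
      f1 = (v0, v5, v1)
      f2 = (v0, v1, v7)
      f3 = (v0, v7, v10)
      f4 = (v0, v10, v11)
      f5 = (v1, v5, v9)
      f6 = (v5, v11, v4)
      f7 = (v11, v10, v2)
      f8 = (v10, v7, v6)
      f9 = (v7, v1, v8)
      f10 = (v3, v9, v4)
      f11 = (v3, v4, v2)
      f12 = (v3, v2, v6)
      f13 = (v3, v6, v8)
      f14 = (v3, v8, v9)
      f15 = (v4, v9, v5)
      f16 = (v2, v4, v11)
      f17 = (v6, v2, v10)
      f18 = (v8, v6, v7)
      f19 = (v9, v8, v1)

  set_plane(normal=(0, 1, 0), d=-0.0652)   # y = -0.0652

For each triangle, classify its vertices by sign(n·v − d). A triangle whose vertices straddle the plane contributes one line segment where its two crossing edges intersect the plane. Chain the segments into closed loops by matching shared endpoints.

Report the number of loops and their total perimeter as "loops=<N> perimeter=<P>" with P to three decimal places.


Straddling triangles (10 of 20):
  (v5,v11,v4) [++-] → (-1.7064, -0.0652, 1.1601)–(0, -0.0652, 1.8119)  len=1.8267
  (v11,v10,v2) [++-] → (-1.787, -0.0652, -1.0795)–(-1.787, -0.0652, 1.0795)  len=2.1590
  (v10,v7,v6) [++-] → (0, -0.0652, -1.8119)–(-1.7064, -0.0652, -1.1601)  len=1.8267
  (v3,v9,v4) [-+-] → (1.787, -0.0652, 1.0795)–(1.7064, -0.0652, 1.1601)  len=0.1140
  (v3,v6,v8) [--+] → (1.7064, -0.0652, -1.1601)–(1.787, -0.0652, -1.0795)  len=0.1140
  (v3,v8,v9) [-++] → (1.787, -0.0652, -1.0795)–(1.787, -0.0652, 1.0795)  len=2.1590
  (v4,v9,v5) [-++] → (1.7064, -0.0652, 1.1601)–(0, -0.0652, 1.8119)  len=1.8267
  (v2,v4,v11) [--+] → (-1.7064, -0.0652, 1.1601)–(-1.787, -0.0652, 1.0795)  len=0.1140
  (v6,v2,v10) [--+] → (-1.787, -0.0652, -1.0795)–(-1.7064, -0.0652, -1.1601)  len=0.1140
  (v8,v6,v7) [+-+] → (1.7064, -0.0652, -1.1601)–(0, -0.0652, -1.8119)  len=1.8267

Chained into 1 loop(s):
  loop 1: 10 segments, perimeter = 12.0805
Total perimeter = 12.081

loops=1 perimeter=12.081
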